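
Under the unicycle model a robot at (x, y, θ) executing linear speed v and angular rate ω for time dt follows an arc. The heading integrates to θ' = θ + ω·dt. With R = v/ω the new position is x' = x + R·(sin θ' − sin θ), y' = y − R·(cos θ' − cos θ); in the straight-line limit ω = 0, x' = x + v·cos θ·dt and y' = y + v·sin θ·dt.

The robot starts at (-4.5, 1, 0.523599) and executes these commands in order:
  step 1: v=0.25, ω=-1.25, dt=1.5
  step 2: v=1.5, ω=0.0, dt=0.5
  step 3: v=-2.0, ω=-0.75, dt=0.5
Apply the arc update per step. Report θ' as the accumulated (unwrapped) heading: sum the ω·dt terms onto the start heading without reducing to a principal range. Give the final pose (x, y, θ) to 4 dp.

(-4.0733, 1.1319, -1.7264)

step 1: θ'=-1.3514 (R=-0.2000) → pose (-4.2048, 0.8703, -1.3514)
step 2: θ'=-1.3514 (straight) → pose (-4.0416, 0.1383, -1.3514)
step 3: θ'=-1.7264 (R=2.6667) → pose (-4.0733, 1.1319, -1.7264)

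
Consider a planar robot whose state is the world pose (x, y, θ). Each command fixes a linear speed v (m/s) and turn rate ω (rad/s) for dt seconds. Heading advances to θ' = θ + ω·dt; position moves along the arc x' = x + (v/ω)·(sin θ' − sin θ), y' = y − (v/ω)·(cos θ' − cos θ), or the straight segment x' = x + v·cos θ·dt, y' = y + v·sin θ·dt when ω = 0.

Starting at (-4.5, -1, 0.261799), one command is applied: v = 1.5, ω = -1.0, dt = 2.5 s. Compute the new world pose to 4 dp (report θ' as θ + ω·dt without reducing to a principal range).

θ' = 0.2618 + -1.0·2.5 = -2.2382
R = v/ω = 1.5/-1.0 = -1.5000
x' = -4.5 + -1.5000·(sin -2.2382 − sin 0.2618) = -2.9336
y' = -1 − -1.5000·(cos -2.2382 − cos 0.2618) = -3.3773

(-2.9336, -3.3773, -2.2382)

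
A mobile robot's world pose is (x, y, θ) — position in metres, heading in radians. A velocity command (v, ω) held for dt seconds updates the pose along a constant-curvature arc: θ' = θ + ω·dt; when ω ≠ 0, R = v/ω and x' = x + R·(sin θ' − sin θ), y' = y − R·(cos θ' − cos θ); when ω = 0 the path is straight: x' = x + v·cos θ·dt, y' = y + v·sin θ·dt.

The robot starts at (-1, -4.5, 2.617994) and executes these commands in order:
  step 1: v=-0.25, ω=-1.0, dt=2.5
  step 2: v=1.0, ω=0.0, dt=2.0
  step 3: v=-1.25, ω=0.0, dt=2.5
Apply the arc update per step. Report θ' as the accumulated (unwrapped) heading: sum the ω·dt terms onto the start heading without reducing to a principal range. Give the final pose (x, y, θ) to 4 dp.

(-2.2127, -5.0972, 0.1180)

step 1: θ'=0.1180 (R=0.2500) → pose (-1.0956, -4.9648, 0.1180)
step 2: θ'=0.1180 (straight) → pose (0.8905, -4.7293, 0.1180)
step 3: θ'=0.1180 (straight) → pose (-2.2127, -5.0972, 0.1180)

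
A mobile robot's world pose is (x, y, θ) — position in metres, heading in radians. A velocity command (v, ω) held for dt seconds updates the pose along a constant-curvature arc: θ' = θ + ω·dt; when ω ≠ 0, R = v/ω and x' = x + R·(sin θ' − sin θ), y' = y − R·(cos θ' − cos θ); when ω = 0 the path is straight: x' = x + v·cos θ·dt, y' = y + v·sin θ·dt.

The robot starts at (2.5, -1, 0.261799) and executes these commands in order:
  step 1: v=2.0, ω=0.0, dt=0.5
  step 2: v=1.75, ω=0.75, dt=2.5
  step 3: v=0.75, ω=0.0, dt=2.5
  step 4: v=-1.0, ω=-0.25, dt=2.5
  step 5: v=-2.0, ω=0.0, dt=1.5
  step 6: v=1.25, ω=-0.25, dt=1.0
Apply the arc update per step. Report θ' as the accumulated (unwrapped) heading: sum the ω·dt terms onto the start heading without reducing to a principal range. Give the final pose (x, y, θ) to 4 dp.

(4.4940, 0.1965, 1.2618)

step 1: θ'=0.2618 (straight) → pose (3.4659, -0.7412, 0.2618)
step 2: θ'=2.1368 (R=2.3333) → pose (4.8315, 2.7639, 2.1368)
step 3: θ'=2.1368 (straight) → pose (3.8260, 4.3465, 2.1368)
step 4: θ'=1.5118 (R=4.0000) → pose (4.4428, 1.9656, 1.5118)
step 5: θ'=1.5118 (straight) → pose (4.2659, -1.0292, 1.5118)
step 6: θ'=1.2618 (R=-5.0000) → pose (4.4940, 0.1965, 1.2618)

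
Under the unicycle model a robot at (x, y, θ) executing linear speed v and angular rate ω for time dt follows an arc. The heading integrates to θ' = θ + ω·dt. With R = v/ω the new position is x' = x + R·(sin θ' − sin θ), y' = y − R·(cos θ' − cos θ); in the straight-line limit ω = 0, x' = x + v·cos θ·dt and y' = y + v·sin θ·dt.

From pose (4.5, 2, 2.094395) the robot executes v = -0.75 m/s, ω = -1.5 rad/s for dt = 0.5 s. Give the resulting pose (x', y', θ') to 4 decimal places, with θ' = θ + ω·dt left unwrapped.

(4.5542, 1.6378, 1.3444)

θ' = 2.0944 + -1.5·0.5 = 1.3444
R = v/ω = -0.75/-1.5 = 0.5000
x' = 4.5 + 0.5000·(sin 1.3444 − sin 2.0944) = 4.5542
y' = 2 − 0.5000·(cos 1.3444 − cos 2.0944) = 1.6378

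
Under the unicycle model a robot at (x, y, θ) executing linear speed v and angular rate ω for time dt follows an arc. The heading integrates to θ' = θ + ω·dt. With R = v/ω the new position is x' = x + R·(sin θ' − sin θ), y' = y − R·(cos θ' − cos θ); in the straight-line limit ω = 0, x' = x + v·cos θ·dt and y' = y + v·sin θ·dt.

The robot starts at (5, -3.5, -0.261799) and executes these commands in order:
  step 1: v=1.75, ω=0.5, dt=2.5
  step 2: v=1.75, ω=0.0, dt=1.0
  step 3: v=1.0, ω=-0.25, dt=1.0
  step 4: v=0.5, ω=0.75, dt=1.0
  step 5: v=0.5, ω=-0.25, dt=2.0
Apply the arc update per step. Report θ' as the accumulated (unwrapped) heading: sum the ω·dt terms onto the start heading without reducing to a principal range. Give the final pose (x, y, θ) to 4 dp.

(10.9785, 1.5478, 0.9882)

step 1: θ'=0.9882 (R=3.5000) → pose (8.8285, -2.0449, 0.9882)
step 2: θ'=0.9882 (straight) → pose (9.7913, -0.5836, 0.9882)
step 3: θ'=0.7382 (R=-4.0000) → pose (10.4397, 0.1743, 0.7382)
step 4: θ'=1.4882 (R=0.6667) → pose (10.6554, 0.6124, 1.4882)
step 5: θ'=0.9882 (R=-2.0000) → pose (10.9785, 1.5478, 0.9882)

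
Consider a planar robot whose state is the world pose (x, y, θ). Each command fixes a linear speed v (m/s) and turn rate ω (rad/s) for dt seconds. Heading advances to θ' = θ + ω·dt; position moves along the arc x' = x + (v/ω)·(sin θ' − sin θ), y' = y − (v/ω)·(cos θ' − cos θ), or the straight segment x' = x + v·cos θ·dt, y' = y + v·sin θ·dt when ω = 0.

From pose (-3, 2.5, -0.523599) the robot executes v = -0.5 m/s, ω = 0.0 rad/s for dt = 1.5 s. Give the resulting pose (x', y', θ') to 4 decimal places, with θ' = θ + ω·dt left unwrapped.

(-3.6495, 2.8750, -0.5236)

θ' = -0.5236 + 0.0·1.5 = -0.5236
ω = 0 → straight: x' = -3 + -0.5·cos(-0.5236)·1.5 = -3.6495
y' = 2.5 + -0.5·sin(-0.5236)·1.5 = 2.8750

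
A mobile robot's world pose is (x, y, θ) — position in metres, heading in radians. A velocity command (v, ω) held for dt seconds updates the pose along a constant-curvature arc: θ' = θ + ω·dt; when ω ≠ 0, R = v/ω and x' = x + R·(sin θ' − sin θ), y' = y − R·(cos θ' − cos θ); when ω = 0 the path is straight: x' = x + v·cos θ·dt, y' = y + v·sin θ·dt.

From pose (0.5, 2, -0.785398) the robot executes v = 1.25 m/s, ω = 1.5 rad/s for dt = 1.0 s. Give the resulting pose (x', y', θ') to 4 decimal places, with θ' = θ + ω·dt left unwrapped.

θ' = -0.7854 + 1.5·1.0 = 0.7146
R = v/ω = 1.25/1.5 = 0.8333
x' = 0.5 + 0.8333·(sin 0.7146 − sin -0.7854) = 1.6354
y' = 2 − 0.8333·(cos 0.7146 − cos -0.7854) = 1.9598

(1.6354, 1.9598, 0.7146)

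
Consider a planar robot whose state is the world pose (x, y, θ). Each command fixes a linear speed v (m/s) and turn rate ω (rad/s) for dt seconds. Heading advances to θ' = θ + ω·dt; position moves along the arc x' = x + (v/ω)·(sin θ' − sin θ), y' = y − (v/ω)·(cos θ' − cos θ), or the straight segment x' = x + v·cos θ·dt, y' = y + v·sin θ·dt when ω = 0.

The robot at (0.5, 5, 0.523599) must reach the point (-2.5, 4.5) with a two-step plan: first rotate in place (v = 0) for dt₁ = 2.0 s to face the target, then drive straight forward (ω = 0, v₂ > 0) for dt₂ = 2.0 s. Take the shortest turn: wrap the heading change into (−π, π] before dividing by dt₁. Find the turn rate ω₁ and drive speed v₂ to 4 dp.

ω₁ = 1.3916, v₂ = 1.5207

heading to target = atan2(4.5−5, -2.5−0.5) = -2.9764
Δθ = wrap(-2.9764 − 0.5236) = 2.7831; ω₁ = Δθ/dt₁ = 1.3916
distance = √((-2.5−0.5)² + (4.5−5)²) = 3.0414; v₂ = distance/dt₂ = 1.5207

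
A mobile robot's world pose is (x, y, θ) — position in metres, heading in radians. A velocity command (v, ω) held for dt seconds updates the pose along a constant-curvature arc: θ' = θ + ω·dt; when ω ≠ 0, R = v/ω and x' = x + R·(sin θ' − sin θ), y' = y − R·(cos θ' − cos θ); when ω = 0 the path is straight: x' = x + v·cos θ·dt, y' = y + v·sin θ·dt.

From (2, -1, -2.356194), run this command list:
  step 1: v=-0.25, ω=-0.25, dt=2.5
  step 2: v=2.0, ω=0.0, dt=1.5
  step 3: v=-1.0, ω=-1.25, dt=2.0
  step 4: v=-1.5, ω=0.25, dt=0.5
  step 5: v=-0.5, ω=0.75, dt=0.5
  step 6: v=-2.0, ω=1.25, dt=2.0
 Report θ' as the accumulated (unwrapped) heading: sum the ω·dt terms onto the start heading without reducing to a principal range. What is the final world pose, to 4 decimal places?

step 1: θ'=-2.9812 (R=1.0000) → pose (2.5474, -0.7199, -2.9812)
step 2: θ'=-2.9812 (straight) → pose (-0.4141, -1.1991, -2.9812)
step 3: θ'=-5.4812 (R=0.8000) → pose (0.2887, -2.5450, -5.4812)
step 4: θ'=-5.3562 (R=-6.0000) → pose (-0.1978, -3.1152, -5.3562)
step 5: θ'=-4.9812 (R=-0.6667) → pose (-0.3073, -3.3383, -4.9812)
step 6: θ'=-2.4812 (R=-1.6000) → pose (2.2167, -5.0269, -2.4812)

(2.2167, -5.0269, -2.4812)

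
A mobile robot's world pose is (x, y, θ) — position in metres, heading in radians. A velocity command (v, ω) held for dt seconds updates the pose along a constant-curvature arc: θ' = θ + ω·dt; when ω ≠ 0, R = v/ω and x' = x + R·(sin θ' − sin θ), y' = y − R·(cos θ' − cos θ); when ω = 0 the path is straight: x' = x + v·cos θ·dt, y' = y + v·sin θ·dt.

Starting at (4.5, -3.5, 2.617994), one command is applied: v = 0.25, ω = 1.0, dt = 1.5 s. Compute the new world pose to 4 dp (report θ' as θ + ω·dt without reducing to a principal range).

θ' = 2.6180 + 1.0·1.5 = 4.1180
R = v/ω = 0.25/1.0 = 0.2500
x' = 4.5 + 0.2500·(sin 4.1180 − sin 2.6180) = 4.1679
y' = -3.5 − 0.2500·(cos 4.1180 − cos 2.6180) = -3.5765

(4.1679, -3.5765, 4.1180)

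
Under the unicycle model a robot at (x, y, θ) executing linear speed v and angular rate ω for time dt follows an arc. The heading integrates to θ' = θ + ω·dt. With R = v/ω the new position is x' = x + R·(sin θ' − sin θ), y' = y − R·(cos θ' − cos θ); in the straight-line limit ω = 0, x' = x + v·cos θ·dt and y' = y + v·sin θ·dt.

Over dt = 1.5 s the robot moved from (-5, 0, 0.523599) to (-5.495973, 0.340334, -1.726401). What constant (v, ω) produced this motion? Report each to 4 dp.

v = -0.5000, ω = -1.5000

Δθ = -1.726401 − 0.523599 = -2.250000
ω = Δθ/dt = -2.250000/1.5 = -1.5000
R = Δx/(sin θ' − sin θ) = 0.3333
v = R·ω = 0.3333·-1.5000 = -0.5000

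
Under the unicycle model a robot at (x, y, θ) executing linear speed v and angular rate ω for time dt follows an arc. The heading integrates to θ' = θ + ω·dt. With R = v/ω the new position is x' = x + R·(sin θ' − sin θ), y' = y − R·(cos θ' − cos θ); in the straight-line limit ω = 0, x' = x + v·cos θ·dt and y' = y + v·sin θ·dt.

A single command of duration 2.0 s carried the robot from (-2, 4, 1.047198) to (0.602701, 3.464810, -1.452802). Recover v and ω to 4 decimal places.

v = 1.7500, ω = -1.2500

Δθ = -1.452802 − 1.047198 = -2.500000
ω = Δθ/dt = -2.500000/2.0 = -1.2500
R = Δx/(sin θ' − sin θ) = -1.4000
v = R·ω = -1.4000·-1.2500 = 1.7500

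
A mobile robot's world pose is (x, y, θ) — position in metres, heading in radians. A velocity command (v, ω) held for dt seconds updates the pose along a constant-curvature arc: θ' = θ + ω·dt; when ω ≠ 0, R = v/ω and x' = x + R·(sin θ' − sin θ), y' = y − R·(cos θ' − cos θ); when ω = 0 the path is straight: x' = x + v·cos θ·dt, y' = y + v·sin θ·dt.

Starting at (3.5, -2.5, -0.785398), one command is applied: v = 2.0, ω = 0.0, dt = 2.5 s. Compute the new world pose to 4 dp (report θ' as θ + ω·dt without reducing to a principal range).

(7.0355, -6.0355, -0.7854)

θ' = -0.7854 + 0.0·2.5 = -0.7854
ω = 0 → straight: x' = 3.5 + 2.0·cos(-0.7854)·2.5 = 7.0355
y' = -2.5 + 2.0·sin(-0.7854)·2.5 = -6.0355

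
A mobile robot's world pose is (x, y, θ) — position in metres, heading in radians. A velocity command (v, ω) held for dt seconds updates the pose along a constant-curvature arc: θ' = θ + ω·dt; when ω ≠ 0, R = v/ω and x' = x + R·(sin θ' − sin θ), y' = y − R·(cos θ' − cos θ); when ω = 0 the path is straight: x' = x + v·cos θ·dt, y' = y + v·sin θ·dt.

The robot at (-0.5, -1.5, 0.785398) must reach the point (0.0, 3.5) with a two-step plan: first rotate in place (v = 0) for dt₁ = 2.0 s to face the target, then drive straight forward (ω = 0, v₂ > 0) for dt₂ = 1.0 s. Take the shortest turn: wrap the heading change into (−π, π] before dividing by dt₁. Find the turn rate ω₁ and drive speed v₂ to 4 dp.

ω₁ = 0.3429, v₂ = 5.0249

heading to target = atan2(3.5−-1.5, 0−-0.5) = 1.4711
Δθ = wrap(1.4711 − 0.7854) = 0.6857; ω₁ = Δθ/dt₁ = 0.3429
distance = √((0−-0.5)² + (3.5−-1.5)²) = 5.0249; v₂ = distance/dt₂ = 5.0249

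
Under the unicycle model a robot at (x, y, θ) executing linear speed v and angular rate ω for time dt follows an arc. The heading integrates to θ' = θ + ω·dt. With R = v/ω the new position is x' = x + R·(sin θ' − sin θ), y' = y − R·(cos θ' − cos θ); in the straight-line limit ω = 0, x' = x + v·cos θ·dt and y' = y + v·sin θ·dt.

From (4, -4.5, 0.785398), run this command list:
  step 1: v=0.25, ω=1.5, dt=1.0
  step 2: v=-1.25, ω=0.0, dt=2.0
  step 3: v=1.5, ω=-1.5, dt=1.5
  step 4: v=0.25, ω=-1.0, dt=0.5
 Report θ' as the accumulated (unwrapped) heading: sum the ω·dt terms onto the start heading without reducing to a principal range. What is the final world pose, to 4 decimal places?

step 1: θ'=2.2854 (R=0.1667) → pose (4.0080, -4.2729, 2.2854)
step 2: θ'=2.2854 (straight) → pose (5.6463, -6.1613, 2.2854)
step 3: θ'=0.0354 (R=-1.0000) → pose (6.3663, -4.5066, 0.0354)
step 4: θ'=-0.4646 (R=-0.2500) → pose (6.4872, -4.5330, -0.4646)

(6.4872, -4.5330, -0.4646)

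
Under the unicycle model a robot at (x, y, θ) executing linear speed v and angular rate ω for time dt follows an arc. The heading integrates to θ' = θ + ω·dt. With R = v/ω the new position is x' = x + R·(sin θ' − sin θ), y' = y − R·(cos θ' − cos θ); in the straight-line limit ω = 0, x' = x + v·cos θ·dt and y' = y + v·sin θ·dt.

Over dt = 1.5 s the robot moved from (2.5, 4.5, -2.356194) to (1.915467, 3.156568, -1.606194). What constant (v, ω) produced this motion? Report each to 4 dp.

v = 1.0000, ω = 0.5000

Δθ = -1.606194 − -2.356194 = 0.750000
ω = Δθ/dt = 0.750000/1.5 = 0.5000
R = −Δy/(cos θ' − cos θ) = 2.0000
v = R·ω = 2.0000·0.5000 = 1.0000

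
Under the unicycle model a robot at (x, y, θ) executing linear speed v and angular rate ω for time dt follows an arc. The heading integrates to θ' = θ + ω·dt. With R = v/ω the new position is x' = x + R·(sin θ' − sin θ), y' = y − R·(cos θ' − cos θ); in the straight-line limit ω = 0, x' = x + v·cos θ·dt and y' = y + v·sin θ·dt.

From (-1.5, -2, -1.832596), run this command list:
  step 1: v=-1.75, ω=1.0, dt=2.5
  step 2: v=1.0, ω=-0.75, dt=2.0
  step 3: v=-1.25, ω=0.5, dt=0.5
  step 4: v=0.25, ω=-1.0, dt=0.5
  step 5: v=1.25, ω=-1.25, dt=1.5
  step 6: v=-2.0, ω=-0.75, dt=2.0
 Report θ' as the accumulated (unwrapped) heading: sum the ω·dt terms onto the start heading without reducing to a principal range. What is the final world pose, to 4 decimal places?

(-0.4842, -3.4105, -4.4576)

step 1: θ'=0.6674 (R=-1.7500) → pose (-4.2735, -0.1726, 0.6674)
step 2: θ'=-0.8326 (R=-1.3333) → pose (-2.4620, -0.3225, -0.8326)
step 3: θ'=-0.5826 (R=-2.5000) → pose (-2.9357, 0.0827, -0.5826)
step 4: θ'=-1.0826 (R=-0.2500) → pose (-2.8525, -0.0088, -1.0826)
step 5: θ'=-2.9576 (R=-1.0000) → pose (-3.5527, -1.4610, -2.9576)
step 6: θ'=-4.4576 (R=2.6667) → pose (-0.4842, -3.4105, -4.4576)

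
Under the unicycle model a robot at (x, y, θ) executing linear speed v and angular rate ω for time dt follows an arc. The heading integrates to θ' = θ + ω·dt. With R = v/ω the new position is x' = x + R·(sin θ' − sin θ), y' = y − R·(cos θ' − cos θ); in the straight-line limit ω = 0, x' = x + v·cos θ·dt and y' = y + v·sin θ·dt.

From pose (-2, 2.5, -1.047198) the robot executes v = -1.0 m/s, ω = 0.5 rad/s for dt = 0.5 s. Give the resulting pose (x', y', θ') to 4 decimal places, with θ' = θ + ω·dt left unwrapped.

(-2.3012, 2.8974, -0.7972)

θ' = -1.0472 + 0.5·0.5 = -0.7972
R = v/ω = -1.0/0.5 = -2.0000
x' = -2 + -2.0000·(sin -0.7972 − sin -1.0472) = -2.3012
y' = 2.5 − -2.0000·(cos -0.7972 − cos -1.0472) = 2.8974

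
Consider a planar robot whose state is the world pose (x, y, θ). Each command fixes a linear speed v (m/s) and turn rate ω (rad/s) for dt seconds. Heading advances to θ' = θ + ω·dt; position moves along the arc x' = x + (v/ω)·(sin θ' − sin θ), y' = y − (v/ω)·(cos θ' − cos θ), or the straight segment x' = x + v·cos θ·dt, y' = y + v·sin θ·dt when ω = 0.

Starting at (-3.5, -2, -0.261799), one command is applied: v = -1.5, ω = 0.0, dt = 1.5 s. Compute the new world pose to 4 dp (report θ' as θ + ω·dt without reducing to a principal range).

θ' = -0.2618 + 0.0·1.5 = -0.2618
ω = 0 → straight: x' = -3.5 + -1.5·cos(-0.2618)·1.5 = -5.6733
y' = -2 + -1.5·sin(-0.2618)·1.5 = -1.4177

(-5.6733, -1.4177, -0.2618)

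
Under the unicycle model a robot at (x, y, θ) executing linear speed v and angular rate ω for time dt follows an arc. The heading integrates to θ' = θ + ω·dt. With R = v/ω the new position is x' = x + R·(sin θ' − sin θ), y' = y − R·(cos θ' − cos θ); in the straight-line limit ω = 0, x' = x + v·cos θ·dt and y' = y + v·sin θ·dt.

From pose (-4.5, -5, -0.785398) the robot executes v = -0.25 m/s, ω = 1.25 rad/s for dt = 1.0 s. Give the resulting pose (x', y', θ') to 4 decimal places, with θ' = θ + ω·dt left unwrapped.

θ' = -0.7854 + 1.25·1.0 = 0.4646
R = v/ω = -0.25/1.25 = -0.2000
x' = -4.5 + -0.2000·(sin 0.4646 − sin -0.7854) = -4.7310
y' = -5 − -0.2000·(cos 0.4646 − cos -0.7854) = -4.9626

(-4.7310, -4.9626, 0.4646)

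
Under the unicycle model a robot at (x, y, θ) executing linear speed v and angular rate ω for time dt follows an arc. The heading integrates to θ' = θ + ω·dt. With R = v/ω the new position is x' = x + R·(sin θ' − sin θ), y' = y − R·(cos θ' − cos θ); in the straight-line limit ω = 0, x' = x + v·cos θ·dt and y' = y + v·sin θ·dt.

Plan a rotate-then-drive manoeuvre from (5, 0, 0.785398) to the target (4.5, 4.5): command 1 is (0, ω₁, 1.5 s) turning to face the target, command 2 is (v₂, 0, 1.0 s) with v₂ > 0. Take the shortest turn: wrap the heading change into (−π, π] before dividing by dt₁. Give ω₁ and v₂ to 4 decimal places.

ω₁ = 0.5974, v₂ = 4.5277

heading to target = atan2(4.5−0, 4.5−5) = 1.6815
Δθ = wrap(1.6815 − 0.7854) = 0.8961; ω₁ = Δθ/dt₁ = 0.5974
distance = √((4.5−5)² + (4.5−0)²) = 4.5277; v₂ = distance/dt₂ = 4.5277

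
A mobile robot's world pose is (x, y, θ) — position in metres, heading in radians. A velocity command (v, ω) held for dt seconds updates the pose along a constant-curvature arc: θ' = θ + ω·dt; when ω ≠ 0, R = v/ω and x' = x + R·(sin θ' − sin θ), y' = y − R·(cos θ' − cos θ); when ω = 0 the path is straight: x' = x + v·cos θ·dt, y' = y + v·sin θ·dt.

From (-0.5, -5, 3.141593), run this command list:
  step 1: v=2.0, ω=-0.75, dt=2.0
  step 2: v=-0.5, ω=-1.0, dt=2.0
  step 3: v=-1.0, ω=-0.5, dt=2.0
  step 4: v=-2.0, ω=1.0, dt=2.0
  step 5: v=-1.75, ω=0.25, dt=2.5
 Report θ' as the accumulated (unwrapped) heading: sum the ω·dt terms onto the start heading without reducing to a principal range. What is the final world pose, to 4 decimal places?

(-10.7289, -3.9048, 1.2666)

step 1: θ'=1.6416 (R=-2.6667) → pose (-3.1600, -2.5220, 1.6416)
step 2: θ'=-0.3584 (R=0.5000) → pose (-3.8341, -3.0256, -0.3584)
step 3: θ'=-1.3584 (R=2.0000) → pose (-5.0876, -1.5742, -1.3584)
step 4: θ'=0.6416 (R=-2.0000) → pose (-8.2396, -0.3935, 0.6416)
step 5: θ'=1.2666 (R=-7.0000) → pose (-10.7289, -3.9048, 1.2666)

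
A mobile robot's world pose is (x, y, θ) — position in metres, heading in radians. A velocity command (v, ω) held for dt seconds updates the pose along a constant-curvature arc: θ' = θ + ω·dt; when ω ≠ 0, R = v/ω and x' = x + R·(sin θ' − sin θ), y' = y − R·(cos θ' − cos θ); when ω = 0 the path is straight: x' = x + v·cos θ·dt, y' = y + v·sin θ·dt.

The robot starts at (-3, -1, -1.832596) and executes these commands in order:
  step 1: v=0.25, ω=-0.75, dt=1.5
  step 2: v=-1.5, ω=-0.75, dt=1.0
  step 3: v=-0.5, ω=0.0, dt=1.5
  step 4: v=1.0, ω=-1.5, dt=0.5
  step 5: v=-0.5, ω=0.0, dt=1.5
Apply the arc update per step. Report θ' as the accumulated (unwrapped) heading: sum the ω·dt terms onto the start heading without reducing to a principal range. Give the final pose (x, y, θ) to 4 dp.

step 1: θ'=-2.9576 (R=-0.3333) → pose (-3.2610, -1.2414, -2.9576)
step 2: θ'=-3.7076 (R=2.0000) → pose (-1.8225, -1.5196, -3.7076)
step 3: θ'=-3.7076 (straight) → pose (-1.1895, -1.9218, -3.7076)
step 4: θ'=-4.4576 (R=-0.6667) → pose (-1.4771, -1.5271, -4.4576)
step 5: θ'=-4.4576 (straight) → pose (-1.2881, -2.2529, -4.4576)

(-1.2881, -2.2529, -4.4576)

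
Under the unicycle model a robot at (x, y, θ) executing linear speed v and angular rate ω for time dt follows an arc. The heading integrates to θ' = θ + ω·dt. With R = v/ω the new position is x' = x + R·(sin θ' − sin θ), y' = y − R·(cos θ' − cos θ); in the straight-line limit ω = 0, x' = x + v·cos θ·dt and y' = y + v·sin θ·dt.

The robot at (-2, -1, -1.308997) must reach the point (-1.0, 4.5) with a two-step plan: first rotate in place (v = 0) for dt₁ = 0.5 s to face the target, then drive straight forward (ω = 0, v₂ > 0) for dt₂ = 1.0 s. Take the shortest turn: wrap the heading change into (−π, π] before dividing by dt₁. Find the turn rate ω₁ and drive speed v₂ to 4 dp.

heading to target = atan2(4.5−-1, -1−-2) = 1.3909
Δθ = wrap(1.3909 − -1.3090) = 2.6999; ω₁ = Δθ/dt₁ = 5.3999
distance = √((-1−-2)² + (4.5−-1)²) = 5.5902; v₂ = distance/dt₂ = 5.5902

ω₁ = 5.3999, v₂ = 5.5902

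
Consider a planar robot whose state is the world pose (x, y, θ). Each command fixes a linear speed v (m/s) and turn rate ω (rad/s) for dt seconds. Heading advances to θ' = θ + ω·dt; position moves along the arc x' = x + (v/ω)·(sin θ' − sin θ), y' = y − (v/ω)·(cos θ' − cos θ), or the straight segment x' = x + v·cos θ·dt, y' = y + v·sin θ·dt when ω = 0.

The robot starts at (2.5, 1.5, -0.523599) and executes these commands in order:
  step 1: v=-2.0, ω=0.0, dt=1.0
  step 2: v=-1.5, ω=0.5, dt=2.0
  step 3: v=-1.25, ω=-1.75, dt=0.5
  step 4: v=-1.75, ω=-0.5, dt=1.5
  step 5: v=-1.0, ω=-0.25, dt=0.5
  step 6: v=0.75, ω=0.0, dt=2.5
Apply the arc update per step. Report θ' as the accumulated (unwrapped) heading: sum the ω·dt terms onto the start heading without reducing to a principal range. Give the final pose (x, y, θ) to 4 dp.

(-4.1736, 3.0107, -1.2736)

step 1: θ'=-0.5236 (straight) → pose (0.7679, 2.5000, -0.5236)
step 2: θ'=0.4764 (R=-3.0000) → pose (-2.1078, 2.5679, 0.4764)
step 3: θ'=-0.3986 (R=0.7143) → pose (-2.7126, 2.5443, -0.3986)
step 4: θ'=-1.1486 (R=3.5000) → pose (-4.5468, 4.3358, -1.1486)
step 5: θ'=-1.2736 (R=4.0000) → pose (-4.7227, 4.8035, -1.2736)
step 6: θ'=-1.2736 (straight) → pose (-4.1736, 3.0107, -1.2736)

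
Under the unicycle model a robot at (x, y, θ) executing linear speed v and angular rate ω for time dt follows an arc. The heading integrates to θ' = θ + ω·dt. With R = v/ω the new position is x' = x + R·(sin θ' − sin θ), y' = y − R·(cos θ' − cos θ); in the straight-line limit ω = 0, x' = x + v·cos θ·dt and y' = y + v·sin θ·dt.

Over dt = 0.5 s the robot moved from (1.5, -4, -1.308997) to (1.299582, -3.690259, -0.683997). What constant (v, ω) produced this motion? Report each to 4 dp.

Δθ = -0.683997 − -1.308997 = 0.625000
ω = Δθ/dt = 0.625000/0.5 = 1.2500
R = −Δy/(cos θ' − cos θ) = -0.6000
v = R·ω = -0.6000·1.2500 = -0.7500

v = -0.7500, ω = 1.2500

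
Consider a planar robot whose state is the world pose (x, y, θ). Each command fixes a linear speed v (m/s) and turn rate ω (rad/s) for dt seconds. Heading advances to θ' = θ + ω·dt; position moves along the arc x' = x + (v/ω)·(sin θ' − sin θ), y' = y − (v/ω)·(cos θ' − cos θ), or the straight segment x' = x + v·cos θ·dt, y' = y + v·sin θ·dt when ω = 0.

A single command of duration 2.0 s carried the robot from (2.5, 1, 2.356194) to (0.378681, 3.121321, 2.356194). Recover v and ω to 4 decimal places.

Δθ = 2.356194 − 2.356194 = 0.000000
ω = Δθ/dt = 0.000000/2.0 = 0.0000
ω = 0 → v = (Δx·cos θ + Δy·sin θ)/dt = 1.5000

v = 1.5000, ω = 0.0000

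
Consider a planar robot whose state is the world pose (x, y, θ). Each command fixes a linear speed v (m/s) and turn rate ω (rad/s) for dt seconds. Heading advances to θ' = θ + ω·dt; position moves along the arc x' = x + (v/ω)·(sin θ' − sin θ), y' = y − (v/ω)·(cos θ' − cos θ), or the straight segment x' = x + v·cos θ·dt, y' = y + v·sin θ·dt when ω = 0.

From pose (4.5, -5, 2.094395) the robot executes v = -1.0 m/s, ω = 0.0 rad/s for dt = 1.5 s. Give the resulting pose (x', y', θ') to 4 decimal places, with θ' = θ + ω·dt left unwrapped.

θ' = 2.0944 + 0.0·1.5 = 2.0944
ω = 0 → straight: x' = 4.5 + -1.0·cos(2.0944)·1.5 = 5.2500
y' = -5 + -1.0·sin(2.0944)·1.5 = -6.2990

(5.2500, -6.2990, 2.0944)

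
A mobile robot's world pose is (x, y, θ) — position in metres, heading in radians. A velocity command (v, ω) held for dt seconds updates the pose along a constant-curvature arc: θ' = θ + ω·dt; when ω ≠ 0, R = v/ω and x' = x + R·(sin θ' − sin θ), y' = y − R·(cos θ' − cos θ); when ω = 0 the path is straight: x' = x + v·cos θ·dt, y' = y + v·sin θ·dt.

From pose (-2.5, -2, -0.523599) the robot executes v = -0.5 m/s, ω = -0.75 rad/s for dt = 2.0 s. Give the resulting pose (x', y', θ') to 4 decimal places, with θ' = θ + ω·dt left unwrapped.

θ' = -0.5236 + -0.75·2.0 = -2.0236
R = v/ω = -0.5/-0.75 = 0.6667
x' = -2.5 + 0.6667·(sin -2.0236 − sin -0.5236) = -2.7661
y' = -2 − 0.6667·(cos -2.0236 − cos -0.5236) = -1.1310

(-2.7661, -1.1310, -2.0236)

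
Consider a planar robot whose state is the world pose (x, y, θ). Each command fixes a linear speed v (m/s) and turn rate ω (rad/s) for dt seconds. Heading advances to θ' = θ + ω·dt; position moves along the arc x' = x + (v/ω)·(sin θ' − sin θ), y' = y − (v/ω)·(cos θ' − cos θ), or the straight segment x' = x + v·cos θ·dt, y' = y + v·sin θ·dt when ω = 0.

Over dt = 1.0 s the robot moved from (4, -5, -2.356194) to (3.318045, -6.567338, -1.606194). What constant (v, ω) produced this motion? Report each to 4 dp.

Δθ = -1.606194 − -2.356194 = 0.750000
ω = Δθ/dt = 0.750000/1.0 = 0.7500
R = −Δy/(cos θ' − cos θ) = 2.3333
v = R·ω = 2.3333·0.7500 = 1.7500

v = 1.7500, ω = 0.7500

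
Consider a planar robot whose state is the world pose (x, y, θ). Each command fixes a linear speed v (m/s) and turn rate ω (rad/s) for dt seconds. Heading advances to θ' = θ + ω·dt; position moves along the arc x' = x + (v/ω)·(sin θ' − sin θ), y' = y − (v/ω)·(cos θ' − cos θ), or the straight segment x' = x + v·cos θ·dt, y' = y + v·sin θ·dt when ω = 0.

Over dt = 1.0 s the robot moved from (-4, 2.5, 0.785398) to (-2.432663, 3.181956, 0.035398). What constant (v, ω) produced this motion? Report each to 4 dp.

Δθ = 0.035398 − 0.785398 = -0.750000
ω = Δθ/dt = -0.750000/1.0 = -0.7500
R = Δx/(sin θ' − sin θ) = -2.3333
v = R·ω = -2.3333·-0.7500 = 1.7500

v = 1.7500, ω = -0.7500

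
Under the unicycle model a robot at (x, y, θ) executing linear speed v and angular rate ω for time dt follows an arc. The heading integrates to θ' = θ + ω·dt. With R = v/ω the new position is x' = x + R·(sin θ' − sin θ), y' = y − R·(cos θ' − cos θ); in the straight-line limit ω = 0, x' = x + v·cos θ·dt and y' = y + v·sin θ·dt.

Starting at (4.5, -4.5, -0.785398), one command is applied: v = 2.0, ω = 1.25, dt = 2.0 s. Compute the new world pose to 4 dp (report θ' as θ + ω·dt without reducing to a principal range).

θ' = -0.7854 + 1.25·2.0 = 1.7146
R = v/ω = 2.0/1.25 = 1.6000
x' = 4.5 + 1.6000·(sin 1.7146 − sin -0.7854) = 7.2149
y' = -4.5 − 1.6000·(cos 1.7146 − cos -0.7854) = -3.1393

(7.2149, -3.1393, 1.7146)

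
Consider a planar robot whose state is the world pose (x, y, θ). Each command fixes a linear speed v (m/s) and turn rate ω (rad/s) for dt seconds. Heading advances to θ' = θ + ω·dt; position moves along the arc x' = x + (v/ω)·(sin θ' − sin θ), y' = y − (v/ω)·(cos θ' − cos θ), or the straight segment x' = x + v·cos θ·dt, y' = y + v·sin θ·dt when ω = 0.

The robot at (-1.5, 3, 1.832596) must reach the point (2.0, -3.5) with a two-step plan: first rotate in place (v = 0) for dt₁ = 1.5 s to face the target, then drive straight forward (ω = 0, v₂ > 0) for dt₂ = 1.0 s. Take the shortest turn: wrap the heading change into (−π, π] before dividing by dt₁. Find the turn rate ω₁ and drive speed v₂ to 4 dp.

ω₁ = -1.9396, v₂ = 7.3824

heading to target = atan2(-3.5−3, 2−-1.5) = -1.0769
Δθ = wrap(-1.0769 − 1.8326) = -2.9095; ω₁ = Δθ/dt₁ = -1.9396
distance = √((2−-1.5)² + (-3.5−3)²) = 7.3824; v₂ = distance/dt₂ = 7.3824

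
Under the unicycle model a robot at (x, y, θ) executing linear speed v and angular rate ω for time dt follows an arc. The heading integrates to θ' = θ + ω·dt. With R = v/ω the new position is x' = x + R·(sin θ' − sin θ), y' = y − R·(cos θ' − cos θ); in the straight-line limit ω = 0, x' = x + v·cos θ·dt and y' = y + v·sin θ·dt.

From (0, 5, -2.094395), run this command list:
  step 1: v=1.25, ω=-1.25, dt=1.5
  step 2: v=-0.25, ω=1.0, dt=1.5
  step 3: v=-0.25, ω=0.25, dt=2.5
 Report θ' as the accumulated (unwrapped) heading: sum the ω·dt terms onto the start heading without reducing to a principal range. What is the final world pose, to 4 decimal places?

(-0.9226, 5.3093, -1.8444)

step 1: θ'=-3.9694 (R=-1.0000) → pose (-1.6025, 4.8235, -3.9694)
step 2: θ'=-2.4694 (R=-0.2500) → pose (-1.2627, 4.7970, -2.4694)
step 3: θ'=-1.8444 (R=-1.0000) → pose (-0.9226, 5.3093, -1.8444)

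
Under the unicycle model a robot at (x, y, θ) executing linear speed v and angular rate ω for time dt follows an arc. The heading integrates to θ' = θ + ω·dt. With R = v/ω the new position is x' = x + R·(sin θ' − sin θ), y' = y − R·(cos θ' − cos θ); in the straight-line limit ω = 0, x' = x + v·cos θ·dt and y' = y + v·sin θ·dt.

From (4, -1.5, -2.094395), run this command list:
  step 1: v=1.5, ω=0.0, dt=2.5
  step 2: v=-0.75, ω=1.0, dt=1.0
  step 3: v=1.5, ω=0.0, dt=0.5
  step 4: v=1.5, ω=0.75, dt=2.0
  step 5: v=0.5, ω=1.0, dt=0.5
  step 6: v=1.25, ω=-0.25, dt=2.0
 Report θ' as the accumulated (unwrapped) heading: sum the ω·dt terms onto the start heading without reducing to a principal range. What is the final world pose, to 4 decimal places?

step 1: θ'=-2.0944 (straight) → pose (2.1250, -4.7476, -2.0944)
step 2: θ'=-1.0944 (R=-0.7500) → pose (2.1420, -4.0287, -1.0944)
step 3: θ'=-1.0944 (straight) → pose (2.4859, -4.6951, -1.0944)
step 4: θ'=0.4056 (R=2.0000) → pose (5.0524, -5.6157, 0.4056)
step 5: θ'=0.9056 (R=0.5000) → pose (5.2485, -5.4649, 0.9056)
step 6: θ'=0.4056 (R=-5.0000) → pose (7.2096, -3.9566, 0.4056)

(7.2096, -3.9566, 0.4056)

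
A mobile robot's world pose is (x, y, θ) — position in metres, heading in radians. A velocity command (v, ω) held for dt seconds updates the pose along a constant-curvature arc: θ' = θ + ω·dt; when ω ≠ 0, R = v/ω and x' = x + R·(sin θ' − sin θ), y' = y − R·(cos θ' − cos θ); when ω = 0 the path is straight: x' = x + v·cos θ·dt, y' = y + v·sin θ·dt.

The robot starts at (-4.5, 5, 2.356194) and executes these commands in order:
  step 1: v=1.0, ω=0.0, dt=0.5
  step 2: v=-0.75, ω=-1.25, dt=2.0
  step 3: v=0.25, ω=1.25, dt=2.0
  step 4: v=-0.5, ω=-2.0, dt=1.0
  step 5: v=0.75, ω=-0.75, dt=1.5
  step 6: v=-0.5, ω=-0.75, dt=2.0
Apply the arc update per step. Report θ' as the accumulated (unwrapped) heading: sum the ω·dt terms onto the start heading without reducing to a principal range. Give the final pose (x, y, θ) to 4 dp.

step 1: θ'=2.3562 (straight) → pose (-4.8536, 5.3536, 2.3562)
step 2: θ'=-0.1438 (R=0.6000) → pose (-5.3638, 4.3355, -0.1438)
step 3: θ'=2.3562 (R=0.2000) → pose (-5.1937, 4.6748, 2.3562)
step 4: θ'=0.3562 (R=0.2500) → pose (-5.2833, 4.2638, 0.3562)
step 5: θ'=-0.7688 (R=-1.0000) → pose (-4.2393, 4.0453, -0.7688)
step 6: θ'=-2.2688 (R=0.6667) → pose (-4.2866, 4.9529, -2.2688)

(-4.2866, 4.9529, -2.2688)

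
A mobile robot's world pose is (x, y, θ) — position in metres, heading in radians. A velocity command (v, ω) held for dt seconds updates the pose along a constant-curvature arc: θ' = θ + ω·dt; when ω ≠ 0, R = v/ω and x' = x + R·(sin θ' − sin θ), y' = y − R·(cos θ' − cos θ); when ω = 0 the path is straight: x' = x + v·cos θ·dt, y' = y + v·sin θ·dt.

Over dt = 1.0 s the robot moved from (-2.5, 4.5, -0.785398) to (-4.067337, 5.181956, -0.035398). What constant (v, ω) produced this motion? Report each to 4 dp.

v = -1.7500, ω = 0.7500

Δθ = -0.035398 − -0.785398 = 0.750000
ω = Δθ/dt = 0.750000/1.0 = 0.7500
R = Δx/(sin θ' − sin θ) = -2.3333
v = R·ω = -2.3333·0.7500 = -1.7500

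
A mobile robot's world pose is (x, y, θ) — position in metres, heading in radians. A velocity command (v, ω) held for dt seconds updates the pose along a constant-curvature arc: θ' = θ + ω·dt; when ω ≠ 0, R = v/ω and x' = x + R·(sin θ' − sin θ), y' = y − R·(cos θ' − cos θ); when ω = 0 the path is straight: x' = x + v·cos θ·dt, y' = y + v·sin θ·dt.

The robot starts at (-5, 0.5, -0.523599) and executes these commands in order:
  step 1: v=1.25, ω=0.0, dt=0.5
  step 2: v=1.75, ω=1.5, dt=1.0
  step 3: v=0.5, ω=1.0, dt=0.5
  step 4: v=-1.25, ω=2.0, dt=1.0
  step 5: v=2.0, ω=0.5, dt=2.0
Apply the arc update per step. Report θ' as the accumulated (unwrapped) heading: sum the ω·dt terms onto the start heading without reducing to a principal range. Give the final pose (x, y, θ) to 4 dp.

step 1: θ'=-0.5236 (straight) → pose (-4.4587, 0.1875, -0.5236)
step 2: θ'=0.9764 (R=1.1667) → pose (-2.9088, 0.5445, 0.9764)
step 3: θ'=1.4764 (R=0.5000) → pose (-2.8253, 0.7774, 1.4764)
step 4: θ'=3.4764 (R=-0.6250) → pose (-1.9977, 0.1282, 3.4764)
step 5: θ'=4.4764 (R=4.0000) → pose (-4.5725, -2.7145, 4.4764)

(-4.5725, -2.7145, 4.4764)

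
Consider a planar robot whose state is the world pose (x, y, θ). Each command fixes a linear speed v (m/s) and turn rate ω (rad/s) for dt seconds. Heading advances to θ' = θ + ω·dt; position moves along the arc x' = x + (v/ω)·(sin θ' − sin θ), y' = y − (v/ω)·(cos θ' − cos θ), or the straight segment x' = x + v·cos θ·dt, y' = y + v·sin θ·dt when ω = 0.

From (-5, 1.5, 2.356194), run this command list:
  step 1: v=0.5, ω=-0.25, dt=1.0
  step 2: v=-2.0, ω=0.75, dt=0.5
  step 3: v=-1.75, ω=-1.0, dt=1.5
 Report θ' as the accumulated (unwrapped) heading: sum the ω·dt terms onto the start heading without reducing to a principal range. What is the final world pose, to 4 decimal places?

(-4.2672, -1.2068, 0.9812)

step 1: θ'=2.1062 (R=-2.0000) → pose (-5.3059, 1.8938, 2.1062)
step 2: θ'=2.4812 (R=-2.6667) → pose (-4.6482, 1.1483, 2.4812)
step 3: θ'=0.9812 (R=1.7500) → pose (-4.2672, -1.2068, 0.9812)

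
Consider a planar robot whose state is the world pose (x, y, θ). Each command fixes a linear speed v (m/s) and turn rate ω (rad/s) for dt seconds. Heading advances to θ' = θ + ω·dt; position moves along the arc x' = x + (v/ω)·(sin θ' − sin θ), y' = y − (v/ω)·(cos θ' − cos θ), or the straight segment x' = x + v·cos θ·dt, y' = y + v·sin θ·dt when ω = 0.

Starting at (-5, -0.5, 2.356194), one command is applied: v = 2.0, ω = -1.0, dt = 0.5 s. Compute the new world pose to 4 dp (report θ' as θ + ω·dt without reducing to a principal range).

θ' = 2.3562 + -1.0·0.5 = 1.8562
R = v/ω = 2.0/-1.0 = -2.0000
x' = -5 + -2.0000·(sin 1.8562 − sin 2.3562) = -5.5049
y' = -0.5 − -2.0000·(cos 1.8562 − cos 2.3562) = 0.3511

(-5.5049, 0.3511, 1.8562)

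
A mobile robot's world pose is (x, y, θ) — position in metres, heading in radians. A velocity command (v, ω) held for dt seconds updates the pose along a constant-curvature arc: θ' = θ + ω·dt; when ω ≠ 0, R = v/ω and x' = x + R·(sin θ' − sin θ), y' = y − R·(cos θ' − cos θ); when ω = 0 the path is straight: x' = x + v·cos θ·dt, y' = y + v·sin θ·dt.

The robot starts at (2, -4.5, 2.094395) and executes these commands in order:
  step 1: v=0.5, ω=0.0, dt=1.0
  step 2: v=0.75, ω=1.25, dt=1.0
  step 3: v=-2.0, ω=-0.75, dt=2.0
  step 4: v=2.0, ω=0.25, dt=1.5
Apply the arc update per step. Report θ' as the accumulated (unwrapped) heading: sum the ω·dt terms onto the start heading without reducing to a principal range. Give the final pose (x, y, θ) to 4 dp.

(2.8871, -2.9998, 2.2194)

step 1: θ'=2.0944 (straight) → pose (1.7500, -4.0670, 2.0944)
step 2: θ'=3.3444 (R=0.6000) → pose (1.1095, -3.7793, 3.3444)
step 3: θ'=1.8444 (R=2.6667) → pose (4.2141, -5.6708, 1.8444)
step 4: θ'=2.2194 (R=8.0000) → pose (2.8871, -2.9998, 2.2194)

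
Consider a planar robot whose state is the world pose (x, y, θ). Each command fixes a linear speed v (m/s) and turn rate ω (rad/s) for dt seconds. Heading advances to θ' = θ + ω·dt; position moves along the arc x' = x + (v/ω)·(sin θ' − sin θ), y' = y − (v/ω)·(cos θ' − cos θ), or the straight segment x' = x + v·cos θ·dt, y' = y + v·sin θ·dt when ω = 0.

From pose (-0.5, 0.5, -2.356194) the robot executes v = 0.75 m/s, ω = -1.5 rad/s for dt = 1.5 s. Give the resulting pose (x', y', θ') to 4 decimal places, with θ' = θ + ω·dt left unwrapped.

θ' = -2.3562 + -1.5·1.5 = -4.6062
R = v/ω = 0.75/-1.5 = -0.5000
x' = -0.5 + -0.5000·(sin -4.6062 − sin -2.3562) = -1.3507
y' = 0.5 − -0.5000·(cos -4.6062 − cos -2.3562) = 0.8006

(-1.3507, 0.8006, -4.6062)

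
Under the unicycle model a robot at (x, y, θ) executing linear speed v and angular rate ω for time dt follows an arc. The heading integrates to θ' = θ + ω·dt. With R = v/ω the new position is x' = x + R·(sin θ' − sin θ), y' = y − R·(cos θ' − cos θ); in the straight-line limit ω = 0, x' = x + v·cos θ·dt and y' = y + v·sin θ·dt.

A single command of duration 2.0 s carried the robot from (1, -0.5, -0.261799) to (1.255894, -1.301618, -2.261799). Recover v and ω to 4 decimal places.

v = 0.5000, ω = -1.0000

Δθ = -2.261799 − -0.261799 = -2.000000
ω = Δθ/dt = -2.000000/2.0 = -1.0000
R = −Δy/(cos θ' − cos θ) = -0.5000
v = R·ω = -0.5000·-1.0000 = 0.5000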